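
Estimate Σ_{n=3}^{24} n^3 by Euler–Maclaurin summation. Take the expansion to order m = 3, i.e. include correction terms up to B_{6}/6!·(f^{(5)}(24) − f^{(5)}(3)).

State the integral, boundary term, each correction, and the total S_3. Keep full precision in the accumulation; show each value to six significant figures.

The integral term ∫_3^24 x^3 dx = 82923.8.
Endpoint term: (f(3) + f(24))/2 = (27.0000 + 13824.0)/2 = 6925.50.
Running total after boundary: 89849.2.
Order-1 term: 1/12 · (1728.00 − 27.0000) = 141.750.
Running total after k=1: 89991.0.
Order-2 term: −1/720 · (6.00000 − 6.00000) = 0.00000.
Running total after k=2: 89991.0.
Order-3 term: 1/30240 · (0.00000 − 0.00000) = 0.00000.

S_3 ≈ 89991.0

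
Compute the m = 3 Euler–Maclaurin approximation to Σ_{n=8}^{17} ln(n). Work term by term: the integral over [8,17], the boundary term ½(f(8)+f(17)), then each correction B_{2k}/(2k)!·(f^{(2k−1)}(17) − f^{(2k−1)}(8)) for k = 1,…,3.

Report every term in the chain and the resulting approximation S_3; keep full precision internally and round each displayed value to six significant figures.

S_3 ≈ 24.9799

∫_8^17 ln(x) dx evaluates to 22.5291.
Boundary: ½(f(8) + f(17)) = ½(2.07944 + 2.83321) = 2.45633.
Integral + boundary = 24.9854.
Order-1 term: 1/12 · (0.0588235 − 0.125000) = -0.00551471.
Running total after k=1: 24.9799.
Order-2 term: −1/720 · (0.000407083 − 0.00390625) = 4.85995e-06.
Running total after k=2: 24.9799.
Order-3 term: 1/30240 · (1.69031e-05 − 0.000732422) = -2.36613e-08.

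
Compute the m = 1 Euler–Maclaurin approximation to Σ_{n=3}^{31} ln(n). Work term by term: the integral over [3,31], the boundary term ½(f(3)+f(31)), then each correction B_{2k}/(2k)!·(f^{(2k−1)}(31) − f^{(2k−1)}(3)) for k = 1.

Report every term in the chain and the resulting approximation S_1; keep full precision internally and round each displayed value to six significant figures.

S_1 ≈ 77.3990

Integral: ∫_3^31 ln(x) dx = 75.1578.
Endpoint term: (f(3) + f(31))/2 = (1.09861 + 3.43399)/2 = 2.26630.
Running total after boundary: 77.4241.
k=1: B_{2}/(2)! × [f^{(1)}(31) − f^{(1)}(3)] = 1/12 × (0.0322581 − 0.333333) = -0.0250896.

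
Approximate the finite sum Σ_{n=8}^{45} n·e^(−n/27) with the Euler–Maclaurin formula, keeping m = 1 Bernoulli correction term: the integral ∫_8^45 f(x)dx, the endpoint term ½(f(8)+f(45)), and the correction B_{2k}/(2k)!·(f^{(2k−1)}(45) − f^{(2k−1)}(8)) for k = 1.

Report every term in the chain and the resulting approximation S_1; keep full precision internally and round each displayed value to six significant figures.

∫_8^45 x·e^(−x/27) dx evaluates to 335.497.
½[f(8) + f(45)] = ½[5.94854 + 8.49940] = 7.22397.
Running total after boundary: 342.721.
Correction k=1: B_{2}/2! · (f^{(1)}(45) − f^{(1)}(8)) = 1/12 · (-0.125917 − 0.523251) = -0.0540973.

S_1 ≈ 342.667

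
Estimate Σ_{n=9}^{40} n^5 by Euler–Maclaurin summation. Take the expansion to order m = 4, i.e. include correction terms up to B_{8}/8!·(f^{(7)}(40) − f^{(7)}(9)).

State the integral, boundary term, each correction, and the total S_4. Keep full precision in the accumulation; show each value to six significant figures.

The integral term ∫_9^40 x^5 dx = 6.82578e+08.
Boundary: ½(f(9) + f(40)) = ½(59049.0 + 1.02400e+08) = 5.12295e+07.
So far: 7.33808e+08.
Correction k=1: B_{2}/2! · (f^{(1)}(40) − f^{(1)}(9)) = 1/12 · (1.28000e+07 − 32805.0) = 1.06393e+06.
Running total after k=1: 7.34872e+08.
Correction k=2: B_{4}/4! · (f^{(3)}(40) − f^{(3)}(9)) = −1/720 · (96000.0 − 4860.00) = -126.583.
Running total after k=2: 7.34871e+08.
Correction k=3: B_{6}/6! · (f^{(5)}(40) − f^{(5)}(9)) = 1/30240 · (120.000 − 120.000) = 0.00000.
Running total after k=3: 7.34871e+08.
Correction k=4: B_{8}/8! · (f^{(7)}(40) − f^{(7)}(9)) = −1/1209600 · (0.00000 − 0.00000) = 0.00000.

S_4 ≈ 7.34871e+08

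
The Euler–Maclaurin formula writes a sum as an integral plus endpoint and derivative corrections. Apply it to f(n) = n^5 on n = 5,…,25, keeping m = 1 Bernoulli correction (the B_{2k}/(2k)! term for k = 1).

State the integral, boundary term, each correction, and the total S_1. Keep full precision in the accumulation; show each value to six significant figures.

S_1 ≈ 4.57344e+07

Integral: ∫_5^25 x^5 dx = 4.06875e+07.
Boundary: ½(f(5) + f(25)) = ½(3125.00 + 9.76562e+06) = 4.88438e+06.
Integral + boundary = 4.55719e+07.
Order-1 term: 1/12 · (1.95312e+06 − 3125.00) = 162500.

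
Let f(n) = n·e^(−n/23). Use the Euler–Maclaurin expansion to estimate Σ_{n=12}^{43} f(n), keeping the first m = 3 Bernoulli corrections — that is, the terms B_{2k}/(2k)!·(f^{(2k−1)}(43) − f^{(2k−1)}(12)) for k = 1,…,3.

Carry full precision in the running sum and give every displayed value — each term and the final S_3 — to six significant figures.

S_3 ≈ 250.537

The integral term ∫_12^43 x·e^(−x/23) dx = 243.696.
Boundary: ½(f(12) + f(43)) = ½(7.12185 + 6.63020) = 6.87602.
So far: 250.572.
k=1: B_{2}/(2)! × [f^{(1)}(43) − f^{(1)}(12)] = 1/12 × (-0.134079 − 0.283842) = -0.0348267.
Partial sum through k=1: 250.537.
k=2: B_{4}/(4)! × [f^{(3)}(43) − f^{(3)}(12)] = −1/720 × (0.000329494 − 0.00278037) = 3.40400e-06.
Partial sum through k=2: 250.537.
k=3: B_{6}/(6)! × [f^{(5)}(43) − f^{(5)}(12)] = 1/30240 × (1.72485e-06 − 9.49751e-06) = -2.57032e-10.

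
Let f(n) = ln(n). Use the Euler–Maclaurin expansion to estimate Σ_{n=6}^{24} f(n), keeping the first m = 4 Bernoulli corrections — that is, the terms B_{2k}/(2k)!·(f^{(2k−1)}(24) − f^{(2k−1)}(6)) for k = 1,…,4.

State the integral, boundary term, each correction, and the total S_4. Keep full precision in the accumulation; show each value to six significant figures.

S_4 ≈ 49.9972

∫_6^24 ln(x) dx evaluates to 47.5227.
½[f(6) + f(24)] = ½[1.79176 + 3.17805] = 2.48491.
Integral + boundary = 50.0076.
k=1: B_{2}/(2)! × [f^{(1)}(24) − f^{(1)}(6)] = 1/12 × (0.0416667 − 0.166667) = -0.0104167.
After k=1: 49.9972.
k=2: B_{4}/(4)! × [f^{(3)}(24) − f^{(3)}(6)] = −1/720 × (0.000144676 − 0.00925926) = 1.26591e-05.
After k=2: 49.9972.
k=3: B_{6}/(6)! × [f^{(5)}(24) − f^{(5)}(6)] = 1/30240 × (3.01408e-06 − 0.00308642) = -1.01964e-07.
After k=3: 49.9972.
k=4: B_{8}/(8)! × [f^{(7)}(24) − f^{(7)}(6)] = −1/1209600 × (1.56983e-07 − 0.00257202) = 2.12621e-09.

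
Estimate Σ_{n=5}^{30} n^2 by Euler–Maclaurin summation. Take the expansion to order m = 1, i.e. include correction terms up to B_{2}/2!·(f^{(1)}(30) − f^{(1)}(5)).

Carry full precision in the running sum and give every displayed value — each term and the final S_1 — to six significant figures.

S_1 ≈ 9425.00

The integral term ∫_5^30 x^2 dx = 8958.33.
Endpoint term: (f(5) + f(30))/2 = (25.0000 + 900.000)/2 = 462.500.
So far: 9420.83.
Correction k=1: B_{2}/2! · (f^{(1)}(30) − f^{(1)}(5)) = 1/12 · (60.0000 − 10.0000) = 4.16667.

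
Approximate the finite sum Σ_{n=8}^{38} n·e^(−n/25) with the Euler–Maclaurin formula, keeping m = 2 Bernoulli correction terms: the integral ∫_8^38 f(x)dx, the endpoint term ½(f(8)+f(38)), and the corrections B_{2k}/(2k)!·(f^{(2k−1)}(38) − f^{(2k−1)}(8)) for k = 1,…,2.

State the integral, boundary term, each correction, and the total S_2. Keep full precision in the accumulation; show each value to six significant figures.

Integral: ∫_8^38 x·e^(−x/25) dx = 254.602.
Endpoint term: (f(8) + f(38))/2 = (5.80919 + 8.31105)/2 = 7.06012.
So far: 261.662.
k=1: B_{2}/(2)! × [f^{(1)}(38) − f^{(1)}(8)] = 1/12 × (-0.113730 − 0.493781) = -0.0506260.
Partial sum through k=1: 261.611.
k=2: B_{4}/(4)! × [f^{(3)}(38) − f^{(3)}(8)] = −1/720 × (0.000517910 − 0.00311373) = 3.60530e-06.

S_2 ≈ 261.611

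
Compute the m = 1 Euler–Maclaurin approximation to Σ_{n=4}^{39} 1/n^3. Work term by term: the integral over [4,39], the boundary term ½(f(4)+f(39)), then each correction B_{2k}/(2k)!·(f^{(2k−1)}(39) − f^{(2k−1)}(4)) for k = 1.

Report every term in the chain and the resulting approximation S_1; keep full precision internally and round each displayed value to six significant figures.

S_1 ≈ 0.0397187

The integral term ∫_4^39 1/x^3 dx = 0.0309213.
½[f(4) + f(39)] = ½[0.0156250 + 1.68580e-05] = 0.00782093.
Running total after boundary: 0.0387422.
k=1: B_{2}/(2)! × [f^{(1)}(39) − f^{(1)}(4)] = 1/12 × (-1.29677e-06 − (-0.0117188)) = 0.000976454.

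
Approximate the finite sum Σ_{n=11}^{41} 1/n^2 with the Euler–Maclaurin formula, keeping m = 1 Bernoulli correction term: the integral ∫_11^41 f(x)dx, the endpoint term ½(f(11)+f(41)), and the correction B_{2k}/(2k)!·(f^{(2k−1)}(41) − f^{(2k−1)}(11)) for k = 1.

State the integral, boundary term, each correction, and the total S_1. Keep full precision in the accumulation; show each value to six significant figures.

S_1 ≈ 0.0710713

∫_11^41 1/x^2 dx evaluates to 0.0665188.
Boundary: ½(f(11) + f(41)) = ½(0.00826446 + 0.000594884) = 0.00442967.
Integral + boundary = 0.0709485.
k=1: B_{2}/(2)! × [f^{(1)}(41) − f^{(1)}(11)] = 1/12 × (-2.90187e-05 − (-0.00150263)) = 0.000122801.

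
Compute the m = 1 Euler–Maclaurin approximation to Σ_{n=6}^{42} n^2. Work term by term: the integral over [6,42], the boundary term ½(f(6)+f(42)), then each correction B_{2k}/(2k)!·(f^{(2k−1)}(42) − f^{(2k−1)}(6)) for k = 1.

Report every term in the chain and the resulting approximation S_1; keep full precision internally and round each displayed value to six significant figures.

∫_6^42 x^2 dx evaluates to 24624.0.
Endpoint term: (f(6) + f(42))/2 = (36.0000 + 1764.00)/2 = 900.000.
Running total after boundary: 25524.0.
Order-1 term: 1/12 · (84.0000 − 12.0000) = 6.00000.

S_1 ≈ 25530.0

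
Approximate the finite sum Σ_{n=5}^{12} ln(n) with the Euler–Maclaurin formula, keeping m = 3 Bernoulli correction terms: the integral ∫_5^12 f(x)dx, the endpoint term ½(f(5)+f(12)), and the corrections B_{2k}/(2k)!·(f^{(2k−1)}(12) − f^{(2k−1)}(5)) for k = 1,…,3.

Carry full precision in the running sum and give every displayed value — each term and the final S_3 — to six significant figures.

∫_5^12 ln(x) dx evaluates to 14.7717.
Endpoint term: (f(5) + f(12))/2 = (1.60944 + 2.48491)/2 = 2.04717.
So far: 16.8189.
k=1: B_{2}/(2)! × [f^{(1)}(12) − f^{(1)}(5)] = 1/12 × (0.0833333 − 0.200000) = -0.00972222.
Partial sum through k=1: 16.8091.
k=2: B_{4}/(4)! × [f^{(3)}(12) − f^{(3)}(5)] = −1/720 × (0.00115741 − 0.0160000) = 2.06147e-05.
Partial sum through k=2: 16.8092.
k=3: B_{6}/(6)! × [f^{(5)}(12) − f^{(5)}(5)] = 1/30240 × (9.64506e-05 − 0.00768000) = -2.50779e-07.

S_3 ≈ 16.8092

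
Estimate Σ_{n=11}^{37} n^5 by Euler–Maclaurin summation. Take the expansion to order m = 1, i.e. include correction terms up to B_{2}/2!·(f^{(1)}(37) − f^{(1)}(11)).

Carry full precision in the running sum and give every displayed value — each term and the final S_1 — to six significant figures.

S_1 ≈ 4.62853e+08

∫_11^37 x^5 dx evaluates to 4.27326e+08.
Boundary: ½(f(11) + f(37)) = ½(161051 + 6.93440e+07) = 3.47525e+07.
Running total after boundary: 4.62078e+08.
k=1: B_{2}/(2)! × [f^{(1)}(37) − f^{(1)}(11)] = 1/12 × (9.37080e+06 − 73205.0) = 774800.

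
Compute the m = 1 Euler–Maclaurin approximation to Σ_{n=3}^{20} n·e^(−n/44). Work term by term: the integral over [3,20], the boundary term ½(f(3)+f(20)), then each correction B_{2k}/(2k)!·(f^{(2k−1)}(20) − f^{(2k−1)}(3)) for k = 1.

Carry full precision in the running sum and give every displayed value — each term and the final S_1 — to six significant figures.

∫_3^20 x·e^(−x/44) dx evaluates to 144.282.
Endpoint term: (f(3) + f(20))/2 = (2.80227 + 12.6947)/2 = 7.74850.
So far: 152.030.
Correction k=1: B_{2}/2! · (f^{(1)}(20) − f^{(1)}(3)) = 1/12 · (0.346220 − 0.870403) = -0.0436819.

S_1 ≈ 151.986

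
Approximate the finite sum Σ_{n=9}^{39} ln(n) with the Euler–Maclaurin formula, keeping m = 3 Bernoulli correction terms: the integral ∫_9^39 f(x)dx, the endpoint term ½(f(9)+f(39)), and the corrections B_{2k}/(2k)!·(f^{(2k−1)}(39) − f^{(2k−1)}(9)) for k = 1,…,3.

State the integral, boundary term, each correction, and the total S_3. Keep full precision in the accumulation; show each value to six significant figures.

S_3 ≈ 96.0272

The integral term ∫_9^39 ln(x) dx = 93.1039.
½[f(9) + f(39)] = ½[2.19722 + 3.66356] = 2.93039.
Running total after boundary: 96.0343.
Correction k=1: B_{2}/2! · (f^{(1)}(39) − f^{(1)}(9)) = 1/12 · (0.0256410 − 0.111111) = -0.00712251.
Running total after k=1: 96.0272.
Correction k=2: B_{4}/4! · (f^{(3)}(39) − f^{(3)}(9)) = −1/720 · (3.37160e-05 − 0.00274348) = 3.76357e-06.
Running total after k=2: 96.0272.
Correction k=3: B_{6}/6! · (f^{(5)}(39) − f^{(5)}(9)) = 1/30240 · (2.66004e-07 − 0.000406442) = -1.34317e-08.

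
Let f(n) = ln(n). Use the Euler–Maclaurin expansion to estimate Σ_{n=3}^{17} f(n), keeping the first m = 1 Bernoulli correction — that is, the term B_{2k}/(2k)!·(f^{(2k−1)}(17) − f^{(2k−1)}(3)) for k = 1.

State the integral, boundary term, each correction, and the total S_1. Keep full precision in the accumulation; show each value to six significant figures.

The integral term ∫_3^17 ln(x) dx = 30.8688.
Endpoint term: (f(3) + f(17))/2 = (1.09861 + 2.83321)/2 = 1.96591.
Integral + boundary = 32.8347.
Order-1 term: 1/12 · (0.0588235 − 0.333333) = -0.0228758.

S_1 ≈ 32.8118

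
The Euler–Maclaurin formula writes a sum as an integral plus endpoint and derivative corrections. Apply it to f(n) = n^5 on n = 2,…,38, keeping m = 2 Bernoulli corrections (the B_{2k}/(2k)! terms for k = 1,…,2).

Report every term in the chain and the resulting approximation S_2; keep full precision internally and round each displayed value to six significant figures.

S_2 ≈ 5.42309e+08

∫_2^38 x^5 dx evaluates to 5.01823e+08.
Boundary: ½(f(2) + f(38)) = ½(32.0000 + 7.92352e+07) = 3.96176e+07.
So far: 5.41440e+08.
k=1: B_{2}/(2)! × [f^{(1)}(38) − f^{(1)}(2)] = 1/12 × (1.04257e+07 − 80.0000) = 868800.
Running total after k=1: 5.42309e+08.
k=2: B_{4}/(4)! × [f^{(3)}(38) − f^{(3)}(2)] = −1/720 × (86640.0 − 240.000) = -120.000.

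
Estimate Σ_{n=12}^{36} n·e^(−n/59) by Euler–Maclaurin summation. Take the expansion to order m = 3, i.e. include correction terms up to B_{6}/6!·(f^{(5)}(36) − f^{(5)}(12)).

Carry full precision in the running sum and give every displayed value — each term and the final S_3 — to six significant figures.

∫_12^36 x·e^(−x/59) dx evaluates to 373.091.
½[f(12) + f(36)] = ½[9.79152 + 19.5573] = 14.6744.
So far: 387.766.
k=1: B_{2}/(2)! × [f^{(1)}(36) − f^{(1)}(12)] = 1/12 × (0.211779 − 0.650002) = -0.0365186.
Running total after k=1: 387.729.
k=2: B_{4}/(4)! × [f^{(3)}(36) − f^{(3)}(12)] = −1/720 × (0.000372967 − 0.000655536) = 3.92458e-07.
Running total after k=2: 387.729.
k=3: B_{6}/(6)! × [f^{(5)}(36) − f^{(5)}(12)] = 1/30240 × (1.96810e-07 − 3.22995e-07) = -4.17278e-12.

S_3 ≈ 387.729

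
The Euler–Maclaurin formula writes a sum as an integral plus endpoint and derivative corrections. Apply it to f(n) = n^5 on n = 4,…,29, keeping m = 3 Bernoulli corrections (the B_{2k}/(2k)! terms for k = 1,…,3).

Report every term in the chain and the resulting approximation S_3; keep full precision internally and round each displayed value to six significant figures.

S_3 ≈ 1.09687e+08

Integral: ∫_4^29 x^5 dx = 9.91365e+07.
Boundary: ½(f(4) + f(29)) = ½(1024.00 + 2.05111e+07) = 1.02561e+07.
So far: 1.09393e+08.
k=1: B_{2}/(2)! × [f^{(1)}(29) − f^{(1)}(4)] = 1/12 × (3.53640e+06 − 1280.00) = 294594.
Partial sum through k=1: 1.09687e+08.
k=2: B_{4}/(4)! × [f^{(3)}(29) − f^{(3)}(4)] = −1/720 × (50460.0 − 960.000) = -68.7500.
Partial sum through k=2: 1.09687e+08.
k=3: B_{6}/(6)! × [f^{(5)}(29) − f^{(5)}(4)] = 1/30240 × (120.000 − 120.000) = 0.00000.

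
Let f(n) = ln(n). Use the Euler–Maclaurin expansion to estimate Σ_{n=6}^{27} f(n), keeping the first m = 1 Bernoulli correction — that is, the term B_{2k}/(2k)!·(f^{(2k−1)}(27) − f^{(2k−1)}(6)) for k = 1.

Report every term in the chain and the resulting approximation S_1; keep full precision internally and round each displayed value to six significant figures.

S_1 ≈ 59.7700

Integral: ∫_6^27 ln(x) dx = 57.2370.
Boundary: ½(f(6) + f(27)) = ½(1.79176 + 3.29584) = 2.54380.
So far: 59.7808.
Correction k=1: B_{2}/2! · (f^{(1)}(27) − f^{(1)}(6)) = 1/12 · (0.0370370 − 0.166667) = -0.0108025.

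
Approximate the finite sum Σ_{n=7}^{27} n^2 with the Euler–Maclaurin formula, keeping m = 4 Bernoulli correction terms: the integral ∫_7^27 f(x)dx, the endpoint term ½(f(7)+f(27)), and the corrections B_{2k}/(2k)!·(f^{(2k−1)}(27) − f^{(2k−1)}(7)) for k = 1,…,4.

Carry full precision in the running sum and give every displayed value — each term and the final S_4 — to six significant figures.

S_4 ≈ 6839.00

The integral term ∫_7^27 x^2 dx = 6446.67.
Boundary: ½(f(7) + f(27)) = ½(49.0000 + 729.000) = 389.000.
Integral + boundary = 6835.67.
k=1: B_{2}/(2)! × [f^{(1)}(27) − f^{(1)}(7)] = 1/12 × (54.0000 − 14.0000) = 3.33333.
Partial sum through k=1: 6839.00.
k=2: B_{4}/(4)! × [f^{(3)}(27) − f^{(3)}(7)] = −1/720 × (0.00000 − 0.00000) = 0.00000.
Partial sum through k=2: 6839.00.
k=3: B_{6}/(6)! × [f^{(5)}(27) − f^{(5)}(7)] = 1/30240 × (0.00000 − 0.00000) = 0.00000.
Partial sum through k=3: 6839.00.
k=4: B_{8}/(8)! × [f^{(7)}(27) − f^{(7)}(7)] = −1/1209600 × (0.00000 − 0.00000) = 0.00000.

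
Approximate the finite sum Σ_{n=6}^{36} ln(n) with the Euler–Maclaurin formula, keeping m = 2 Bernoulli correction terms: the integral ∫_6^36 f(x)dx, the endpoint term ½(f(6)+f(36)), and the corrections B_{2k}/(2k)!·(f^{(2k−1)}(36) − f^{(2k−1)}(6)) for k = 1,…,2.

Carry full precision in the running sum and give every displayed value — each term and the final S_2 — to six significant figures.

S_2 ≈ 90.9322

Integral: ∫_6^36 ln(x) dx = 88.2561.
½[f(6) + f(36)] = ½[1.79176 + 3.58352] = 2.68764.
Integral + boundary = 90.9438.
Correction k=1: B_{2}/2! · (f^{(1)}(36) − f^{(1)}(6)) = 1/12 · (0.0277778 − 0.166667) = -0.0115741.
After k=1: 90.9322.
Correction k=2: B_{4}/4! · (f^{(3)}(36) − f^{(3)}(6)) = −1/720 · (4.28669e-05 − 0.00925926) = 1.28005e-05.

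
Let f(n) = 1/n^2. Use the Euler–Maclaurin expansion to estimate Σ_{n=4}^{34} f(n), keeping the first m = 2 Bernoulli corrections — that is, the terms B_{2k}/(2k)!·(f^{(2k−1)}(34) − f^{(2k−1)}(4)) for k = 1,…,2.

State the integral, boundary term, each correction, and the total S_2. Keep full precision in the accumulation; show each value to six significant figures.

S_2 ≈ 0.254838

The integral term ∫_4^34 1/x^2 dx = 0.220588.
½[f(4) + f(34)] = ½[0.0625000 + 0.000865052] = 0.0316825.
Running total after boundary: 0.252271.
Order-1 term: 1/12 · (-5.08854e-05 − (-0.0312500)) = 0.00259993.
Running total after k=1: 0.254871.
Order-2 term: −1/720 · (-5.28222e-07 − (-0.0234375)) = -3.25513e-05.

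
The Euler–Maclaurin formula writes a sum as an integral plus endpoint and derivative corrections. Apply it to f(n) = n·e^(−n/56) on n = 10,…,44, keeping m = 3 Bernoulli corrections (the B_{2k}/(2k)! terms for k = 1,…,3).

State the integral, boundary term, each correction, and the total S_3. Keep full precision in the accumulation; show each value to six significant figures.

∫_10^44 x·e^(−x/56) dx evaluates to 539.126.
½[f(10) + f(44)] = ½[8.36464 + 20.0549] = 14.2098.
So far: 553.335.
Order-1 term: 1/12 · (0.0976701 − 0.687096) = -0.0491188.
After k=1: 553.286.
Order-2 term: −1/720 · (0.000321830 − 0.000752559) = 5.98235e-07.
After k=2: 553.286.
Order-3 term: 1/30240 · (1.95317e-07 − 4.10082e-07) = -7.10202e-12.

S_3 ≈ 553.286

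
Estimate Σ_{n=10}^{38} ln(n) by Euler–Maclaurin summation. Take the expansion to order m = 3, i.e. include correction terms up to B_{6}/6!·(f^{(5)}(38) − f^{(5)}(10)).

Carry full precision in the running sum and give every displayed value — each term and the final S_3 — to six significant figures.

∫_10^38 ln(x) dx evaluates to 87.2024.
½[f(10) + f(38)] = ½[2.30259 + 3.63759] = 2.97009.
So far: 90.1725.
Order-1 term: 1/12 · (0.0263158 − 0.100000) = -0.00614035.
Running total after k=1: 90.1664.
Order-2 term: −1/720 · (3.64485e-05 − 0.00200000) = 2.72715e-06.
Running total after k=2: 90.1664.
Order-3 term: 1/30240 · (3.02896e-07 − 0.000240000) = -7.92649e-09.

S_3 ≈ 90.1664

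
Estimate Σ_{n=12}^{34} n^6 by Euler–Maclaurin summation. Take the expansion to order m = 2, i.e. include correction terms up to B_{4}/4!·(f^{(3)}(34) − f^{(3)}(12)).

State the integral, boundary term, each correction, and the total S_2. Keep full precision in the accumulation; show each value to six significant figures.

S_2 ≈ 8.29470e+09

Integral: ∫_12^34 x^6 dx = 7.49822e+09.
½[f(12) + f(34)] = ½[2.98598e+06 + 1.54480e+09] = 7.73895e+08.
Running total after boundary: 8.27211e+09.
k=1: B_{2}/(2)! × [f^{(1)}(34) − f^{(1)}(12)] = 1/12 × (2.72613e+08 − 1.49299e+06) = 2.25933e+07.
Partial sum through k=1: 8.29471e+09.
k=2: B_{4}/(4)! × [f^{(3)}(34) − f^{(3)}(12)] = −1/720 × (4.71648e+06 − 207360) = -6262.67.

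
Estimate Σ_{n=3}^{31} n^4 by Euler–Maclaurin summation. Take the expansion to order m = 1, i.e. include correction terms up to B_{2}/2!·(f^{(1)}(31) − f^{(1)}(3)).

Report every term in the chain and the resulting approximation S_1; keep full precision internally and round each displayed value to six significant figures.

S_1 ≈ 6.19750e+06

The integral term ∫_3^31 x^4 dx = 5.72578e+06.
Boundary: ½(f(3) + f(31)) = ½(81.0000 + 923521) = 461801.
Running total after boundary: 6.18758e+06.
Correction k=1: B_{2}/2! · (f^{(1)}(31) − f^{(1)}(3)) = 1/12 · (119164 − 108.000) = 9921.33.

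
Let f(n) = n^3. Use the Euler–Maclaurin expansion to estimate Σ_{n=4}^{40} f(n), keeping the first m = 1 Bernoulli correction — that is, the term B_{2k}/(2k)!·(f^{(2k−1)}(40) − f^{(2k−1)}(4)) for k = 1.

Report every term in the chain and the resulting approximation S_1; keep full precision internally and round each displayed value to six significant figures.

∫_4^40 x^3 dx evaluates to 639936.
½[f(4) + f(40)] = ½[64.0000 + 64000.0] = 32032.0.
Running total after boundary: 671968.
Correction k=1: B_{2}/2! · (f^{(1)}(40) − f^{(1)}(4)) = 1/12 · (4800.00 − 48.0000) = 396.000.

S_1 ≈ 672364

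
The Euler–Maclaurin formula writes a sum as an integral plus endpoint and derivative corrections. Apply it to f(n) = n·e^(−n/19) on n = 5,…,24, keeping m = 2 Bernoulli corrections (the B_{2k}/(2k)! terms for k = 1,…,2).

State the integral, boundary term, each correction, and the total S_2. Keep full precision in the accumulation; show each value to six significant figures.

Integral: ∫_5^24 x·e^(−x/19) dx = 119.476.
½[f(5) + f(24)] = ½[3.84310 + 6.78623] = 5.31467.
Integral + boundary = 124.791.
Correction k=1: B_{2}/2! · (f^{(1)}(24) − f^{(1)}(5)) = 1/12 · (-0.0744104 − 0.566352) = -0.0533969.
Running total after k=1: 124.738.
Correction k=2: B_{4}/4! · (f^{(3)}(24) − f^{(3)}(5)) = −1/720 · (0.00136041 − 0.00582713) = 6.20377e-06.

S_2 ≈ 124.738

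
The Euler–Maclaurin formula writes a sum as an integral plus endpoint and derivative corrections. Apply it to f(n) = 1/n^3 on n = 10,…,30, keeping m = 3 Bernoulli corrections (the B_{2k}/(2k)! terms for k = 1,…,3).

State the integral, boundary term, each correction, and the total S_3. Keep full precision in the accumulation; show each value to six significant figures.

∫_10^30 1/x^3 dx evaluates to 0.00444444.
½[f(10) + f(30)] = ½[0.00100000 + 3.70370e-05] = 0.000518519.
So far: 0.00496296.
k=1: B_{2}/(2)! × [f^{(1)}(30) − f^{(1)}(10)] = 1/12 × (-3.70370e-06 − (-0.000300000)) = 2.46914e-05.
Running total after k=1: 0.00498765.
k=2: B_{4}/(4)! × [f^{(3)}(30) − f^{(3)}(10)] = −1/720 × (-8.23045e-08 − (-6.00000e-05)) = -8.32190e-08.
Running total after k=2: 0.00498757.
k=3: B_{6}/(6)! × [f^{(5)}(30) − f^{(5)}(10)] = 1/30240 × (-3.84088e-09 − (-2.52000e-05)) = 8.33206e-10.

S_3 ≈ 0.00498757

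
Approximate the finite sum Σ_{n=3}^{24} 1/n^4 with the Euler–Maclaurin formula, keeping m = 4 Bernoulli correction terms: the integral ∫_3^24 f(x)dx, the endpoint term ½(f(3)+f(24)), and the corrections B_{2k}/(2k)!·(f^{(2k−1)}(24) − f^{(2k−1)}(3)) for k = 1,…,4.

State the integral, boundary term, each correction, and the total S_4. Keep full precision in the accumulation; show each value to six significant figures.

The integral term ∫_3^24 1/x^4 dx = 0.0123216.
½[f(3) + f(24)] = ½[0.0123457 + 3.01408e-06] = 0.00617435.
Running total after boundary: 0.0184959.
Order-1 term: 1/12 · (-5.02347e-07 − (-0.0164609)) = 0.00137170.
Partial sum through k=1: 0.0198676.
Order-2 term: −1/720 · (-2.61639e-08 − (-0.0548697)) = -7.62079e-05.
Partial sum through k=2: 0.0197914.
Order-3 term: 1/30240 · (-2.54371e-09 − (-0.341411)) = 1.12901e-05.
Partial sum through k=3: 0.0198027.
Order-4 term: −1/1209600 · (-3.97455e-10 − (-3.41411)) = -2.82251e-06.

S_4 ≈ 0.0197999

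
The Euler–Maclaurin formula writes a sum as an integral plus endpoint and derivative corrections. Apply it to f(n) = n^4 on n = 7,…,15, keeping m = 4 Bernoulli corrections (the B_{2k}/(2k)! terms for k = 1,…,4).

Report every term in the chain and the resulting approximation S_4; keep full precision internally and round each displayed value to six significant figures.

The integral term ∫_7^15 x^4 dx = 148514.
Boundary: ½(f(7) + f(15)) = ½(2401.00 + 50625.0) = 26513.0.
Running total after boundary: 175027.
Order-1 term: 1/12 · (13500.0 − 1372.00) = 1010.67.
Running total after k=1: 176037.
Order-2 term: −1/720 · (360.000 − 168.000) = -0.266667.
Running total after k=2: 176037.
Order-3 term: 1/30240 · (0.00000 − 0.00000) = 0.00000.
Running total after k=3: 176037.
Order-4 term: −1/1209600 · (0.00000 − 0.00000) = 0.00000.

S_4 ≈ 176037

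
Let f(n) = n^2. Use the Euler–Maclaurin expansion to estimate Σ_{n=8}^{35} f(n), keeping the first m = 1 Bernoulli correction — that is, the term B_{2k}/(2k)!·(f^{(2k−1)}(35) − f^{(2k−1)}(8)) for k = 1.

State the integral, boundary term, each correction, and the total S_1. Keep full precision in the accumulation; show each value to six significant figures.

∫_8^35 x^2 dx evaluates to 14121.0.
½[f(8) + f(35)] = ½[64.0000 + 1225.00] = 644.500.
Running total after boundary: 14765.5.
k=1: B_{2}/(2)! × [f^{(1)}(35) − f^{(1)}(8)] = 1/12 × (70.0000 − 16.0000) = 4.50000.

S_1 ≈ 14770.0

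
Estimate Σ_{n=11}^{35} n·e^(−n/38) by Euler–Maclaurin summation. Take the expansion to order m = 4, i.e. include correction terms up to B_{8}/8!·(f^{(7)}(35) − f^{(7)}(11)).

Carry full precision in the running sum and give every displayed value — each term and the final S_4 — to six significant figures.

S_4 ≈ 300.714

Integral: ∫_11^35 x·e^(−x/38) dx = 289.671.
Endpoint term: (f(11) + f(35))/2 = (8.23523 + 13.9335)/2 = 11.0844.
Integral + boundary = 300.756.
Correction k=1: B_{2}/2! · (f^{(1)}(35) − f^{(1)}(11)) = 1/12 · (0.0314289 − 0.531941) = -0.0417093.
After k=1: 300.714.
Correction k=2: B_{4}/4! · (f^{(3)}(35) − f^{(3)}(11)) = −1/720 · (0.000573150 − 0.00140530) = 1.15577e-06.
After k=2: 300.714.
Correction k=3: B_{6}/6! · (f^{(5)}(35) − f^{(5)}(11)) = 1/30240 · (7.78764e-07 − 1.69129e-06) = -3.01762e-11.
After k=3: 300.714.
Correction k=4: B_{8}/8! · (f^{(7)}(35) − f^{(7)}(11)) = −1/1209600 · (8.03746e-10 − 1.66855e-09) = 7.14947e-16.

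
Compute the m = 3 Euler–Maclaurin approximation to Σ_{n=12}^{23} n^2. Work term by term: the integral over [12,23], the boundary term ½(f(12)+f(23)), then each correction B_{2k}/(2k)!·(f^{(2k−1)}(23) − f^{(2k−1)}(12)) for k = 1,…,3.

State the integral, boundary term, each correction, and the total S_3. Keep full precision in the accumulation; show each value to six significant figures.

S_3 ≈ 3818.00

Integral: ∫_12^23 x^2 dx = 3479.67.
Endpoint term: (f(12) + f(23))/2 = (144.000 + 529.000)/2 = 336.500.
Integral + boundary = 3816.17.
k=1: B_{2}/(2)! × [f^{(1)}(23) − f^{(1)}(12)] = 1/12 × (46.0000 − 24.0000) = 1.83333.
After k=1: 3818.00.
k=2: B_{4}/(4)! × [f^{(3)}(23) − f^{(3)}(12)] = −1/720 × (0.00000 − 0.00000) = 0.00000.
After k=2: 3818.00.
k=3: B_{6}/(6)! × [f^{(5)}(23) − f^{(5)}(12)] = 1/30240 × (0.00000 − 0.00000) = 0.00000.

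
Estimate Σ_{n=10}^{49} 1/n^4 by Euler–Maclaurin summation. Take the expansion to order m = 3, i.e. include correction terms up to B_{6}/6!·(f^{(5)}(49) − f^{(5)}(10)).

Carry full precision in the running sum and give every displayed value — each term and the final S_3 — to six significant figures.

∫_10^49 1/x^4 dx evaluates to 0.000330500.
Endpoint term: (f(10) + f(49))/2 = (0.000100000 + 1.73467e-07)/2 = 5.00867e-05.
Running total after boundary: 0.000380587.
Correction k=1: B_{2}/2! · (f^{(1)}(49) − f^{(1)}(10)) = 1/12 · (-1.41605e-08 − (-4.00000e-05)) = 3.33215e-06.
After k=1: 0.000383919.
Correction k=2: B_{4}/4! · (f^{(3)}(49) − f^{(3)}(10)) = −1/720 · (-1.76933e-10 − (-1.20000e-05)) = -1.66664e-08.
After k=2: 0.000383902.
Correction k=3: B_{6}/6! · (f^{(5)}(49) − f^{(5)}(10)) = 1/30240 · (-4.12672e-12 − (-6.72000e-06)) = 2.22222e-10.

S_3 ≈ 0.000383902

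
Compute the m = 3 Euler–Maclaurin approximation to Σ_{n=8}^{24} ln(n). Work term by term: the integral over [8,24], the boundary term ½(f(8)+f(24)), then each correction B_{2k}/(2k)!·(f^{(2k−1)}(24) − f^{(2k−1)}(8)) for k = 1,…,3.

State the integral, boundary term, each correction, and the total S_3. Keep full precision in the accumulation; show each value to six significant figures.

S_3 ≈ 46.2596

Integral: ∫_8^24 ln(x) dx = 43.6378.
Endpoint term: (f(8) + f(24))/2 = (2.07944 + 3.17805)/2 = 2.62875.
Running total after boundary: 46.2665.
k=1: B_{2}/(2)! × [f^{(1)}(24) − f^{(1)}(8)] = 1/12 × (0.0416667 − 0.125000) = -0.00694444.
Running total after k=1: 46.2596.
k=2: B_{4}/(4)! × [f^{(3)}(24) − f^{(3)}(8)] = −1/720 × (0.000144676 − 0.00390625) = 5.22441e-06.
Running total after k=2: 46.2596.
k=3: B_{6}/(6)! × [f^{(5)}(24) − f^{(5)}(8)] = 1/30240 × (3.01408e-06 − 0.000732422) = -2.41206e-08.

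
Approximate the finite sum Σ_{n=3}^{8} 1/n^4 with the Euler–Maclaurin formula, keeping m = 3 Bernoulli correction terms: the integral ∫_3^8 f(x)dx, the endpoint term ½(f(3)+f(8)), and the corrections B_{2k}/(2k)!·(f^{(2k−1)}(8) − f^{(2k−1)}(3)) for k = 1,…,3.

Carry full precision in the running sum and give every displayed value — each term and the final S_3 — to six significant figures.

S_3 ≈ 0.0192863

The integral term ∫_3^8 1/x^4 dx = 0.0116946.
½[f(3) + f(8)] = ½[0.0123457 + 0.000244141] = 0.00629491.
So far: 0.0179895.
Order-1 term: 1/12 · (-0.000122070 − (-0.0164609)) = 0.00136157.
Partial sum through k=1: 0.0193511.
Order-2 term: −1/720 · (-5.72205e-05 − (-0.0548697)) = -7.61284e-05.
Partial sum through k=2: 0.0192750.
Order-3 term: 1/30240 · (-5.00679e-05 − (-0.341411)) = 1.12884e-05.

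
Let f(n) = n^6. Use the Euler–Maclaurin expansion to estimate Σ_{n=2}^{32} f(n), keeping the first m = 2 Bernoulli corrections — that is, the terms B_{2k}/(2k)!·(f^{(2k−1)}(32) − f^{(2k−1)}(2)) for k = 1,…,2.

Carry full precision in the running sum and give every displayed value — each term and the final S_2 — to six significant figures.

The integral term ∫_2^32 x^6 dx = 4.90853e+09.
½[f(2) + f(32)] = ½[64.0000 + 1.07374e+09] = 5.36871e+08.
Running total after boundary: 5.44540e+09.
k=1: B_{2}/(2)! × [f^{(1)}(32) − f^{(1)}(2)] = 1/12 × (2.01327e+08 − 192.000) = 1.67772e+07.
Partial sum through k=1: 5.46218e+09.
k=2: B_{4}/(4)! × [f^{(3)}(32) − f^{(3)}(2)] = −1/720 × (3.93216e+06 − 960.000) = -5460.00.

S_2 ≈ 5.46218e+09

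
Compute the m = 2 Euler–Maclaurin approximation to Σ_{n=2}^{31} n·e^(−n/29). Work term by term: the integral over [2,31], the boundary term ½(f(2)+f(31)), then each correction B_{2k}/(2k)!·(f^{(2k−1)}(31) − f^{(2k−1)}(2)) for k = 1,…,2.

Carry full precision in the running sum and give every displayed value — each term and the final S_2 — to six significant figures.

The integral term ∫_2^31 x·e^(−x/29) dx = 241.637.
Endpoint term: (f(2) + f(31))/2 = (1.86672 + 10.6443)/2 = 6.25549.
So far: 247.893.
Order-1 term: 1/12 · (-0.0236802 − 0.868989) = -0.0743891.
After k=1: 247.818.
Order-2 term: −1/720 · (0.000788403 − 0.00325292) = 3.42294e-06.

S_2 ≈ 247.818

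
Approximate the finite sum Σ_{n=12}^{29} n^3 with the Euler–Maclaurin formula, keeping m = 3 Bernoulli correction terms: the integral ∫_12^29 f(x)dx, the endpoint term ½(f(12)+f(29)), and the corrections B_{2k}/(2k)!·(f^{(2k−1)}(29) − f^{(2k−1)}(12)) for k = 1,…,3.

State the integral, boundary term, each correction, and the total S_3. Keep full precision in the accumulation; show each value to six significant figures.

S_3 ≈ 184869

∫_12^29 x^3 dx evaluates to 171636.
Boundary: ½(f(12) + f(29)) = ½(1728.00 + 24389.0) = 13058.5.
So far: 184695.
Correction k=1: B_{2}/2! · (f^{(1)}(29) − f^{(1)}(12)) = 1/12 · (2523.00 − 432.000) = 174.250.
After k=1: 184869.
Correction k=2: B_{4}/4! · (f^{(3)}(29) − f^{(3)}(12)) = −1/720 · (6.00000 − 6.00000) = 0.00000.
After k=2: 184869.
Correction k=3: B_{6}/6! · (f^{(5)}(29) − f^{(5)}(12)) = 1/30240 · (0.00000 − 0.00000) = 0.00000.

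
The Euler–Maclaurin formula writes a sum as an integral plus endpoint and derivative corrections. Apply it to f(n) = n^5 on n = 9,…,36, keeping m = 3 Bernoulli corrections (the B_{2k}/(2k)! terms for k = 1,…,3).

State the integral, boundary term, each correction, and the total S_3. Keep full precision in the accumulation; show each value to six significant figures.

The integral term ∫_9^36 x^5 dx = 3.62708e+08.
Endpoint term: (f(9) + f(36))/2 = (59049.0 + 6.04662e+07)/2 = 3.02626e+07.
Running total after boundary: 3.92971e+08.
Correction k=1: B_{2}/2! · (f^{(1)}(36) − f^{(1)}(9)) = 1/12 · (8.39808e+06 − 32805.0) = 697106.
Running total after k=1: 3.93668e+08.
Correction k=2: B_{4}/4! · (f^{(3)}(36) − f^{(3)}(9)) = −1/720 · (77760.0 − 4860.00) = -101.250.
Running total after k=2: 3.93668e+08.
Correction k=3: B_{6}/6! · (f^{(5)}(36) − f^{(5)}(9)) = 1/30240 · (120.000 − 120.000) = 0.00000.

S_3 ≈ 3.93668e+08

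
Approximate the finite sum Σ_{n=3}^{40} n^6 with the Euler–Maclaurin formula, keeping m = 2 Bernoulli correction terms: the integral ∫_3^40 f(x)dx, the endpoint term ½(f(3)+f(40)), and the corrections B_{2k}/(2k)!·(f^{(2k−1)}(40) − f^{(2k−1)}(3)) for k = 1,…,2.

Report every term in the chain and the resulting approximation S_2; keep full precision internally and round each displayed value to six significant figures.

∫_3^40 x^6 dx evaluates to 2.34057e+10.
Endpoint term: (f(3) + f(40))/2 = (729.000 + 4.09600e+09)/2 = 2.04800e+09.
Integral + boundary = 2.54537e+10.
Order-1 term: 1/12 · (6.14400e+08 − 1458.00) = 5.11999e+07.
After k=1: 2.55049e+10.
Order-2 term: −1/720 · (7.68000e+06 − 3240.00) = -10662.2.

S_2 ≈ 2.55049e+10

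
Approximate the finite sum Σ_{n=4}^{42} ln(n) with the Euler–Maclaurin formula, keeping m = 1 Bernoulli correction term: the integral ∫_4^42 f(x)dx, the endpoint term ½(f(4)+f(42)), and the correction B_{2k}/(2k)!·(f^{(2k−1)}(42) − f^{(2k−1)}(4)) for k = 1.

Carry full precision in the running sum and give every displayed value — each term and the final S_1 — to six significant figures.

S_1 ≈ 115.980

The integral term ∫_4^42 ln(x) dx = 113.437.
Boundary: ½(f(4) + f(42)) = ½(1.38629 + 3.73767) = 2.56198.
So far: 115.999.
Order-1 term: 1/12 · (0.0238095 − 0.250000) = -0.0188492.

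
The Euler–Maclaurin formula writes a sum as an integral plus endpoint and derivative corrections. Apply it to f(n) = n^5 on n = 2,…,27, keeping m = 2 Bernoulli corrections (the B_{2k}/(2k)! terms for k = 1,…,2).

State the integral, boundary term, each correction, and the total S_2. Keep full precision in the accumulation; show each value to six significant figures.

Integral: ∫_2^27 x^5 dx = 6.45701e+07.
½[f(2) + f(27)] = ½[32.0000 + 1.43489e+07] = 7.17447e+06.
Running total after boundary: 7.17445e+07.
Correction k=1: B_{2}/2! · (f^{(1)}(27) − f^{(1)}(2)) = 1/12 · (2.65720e+06 − 80.0000) = 221427.
After k=1: 7.19660e+07.
Correction k=2: B_{4}/4! · (f^{(3)}(27) − f^{(3)}(2)) = −1/720 · (43740.0 − 240.000) = -60.4167.

S_2 ≈ 7.19659e+07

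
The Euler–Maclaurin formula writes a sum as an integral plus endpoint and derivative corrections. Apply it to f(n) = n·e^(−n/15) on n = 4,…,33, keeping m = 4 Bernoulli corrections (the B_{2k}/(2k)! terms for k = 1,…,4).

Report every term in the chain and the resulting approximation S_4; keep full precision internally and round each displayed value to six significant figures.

Integral: ∫_4^33 x·e^(−x/15) dx = 138.511.
Endpoint term: (f(4) + f(33))/2 = (3.06371 + 3.65650)/2 = 3.36011.
Integral + boundary = 141.871.
k=1: B_{2}/(2)! × [f^{(1)}(33) − f^{(1)}(4)] = 1/12 × (-0.132964 − 0.561681) = -0.0578870.
After k=1: 141.814.
k=2: B_{4}/(4)! × [f^{(3)}(33) − f^{(3)}(4)] = −1/720 × (0.000393967 − 0.00930461) = 1.23759e-05.
After k=2: 141.814.
k=3: B_{6}/(6)! × [f^{(5)}(33) − f^{(5)}(4)] = 1/30240 × (6.12837e-06 − 7.16127e-05) = -2.16549e-09.
After k=3: 141.814.
k=4: B_{8}/(8)! × [f^{(7)}(33) − f^{(7)}(4)] = −1/1209600 × (4.66924e-08 − 4.52763e-07) = 3.35706e-13.

S_4 ≈ 141.814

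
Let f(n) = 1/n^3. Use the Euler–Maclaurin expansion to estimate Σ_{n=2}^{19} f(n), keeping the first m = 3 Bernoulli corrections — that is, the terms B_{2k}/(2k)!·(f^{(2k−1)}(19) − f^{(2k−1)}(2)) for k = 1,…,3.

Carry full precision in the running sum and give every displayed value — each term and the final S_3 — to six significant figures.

S_3 ≈ 0.200834

The integral term ∫_2^19 1/x^3 dx = 0.123615.
Boundary: ½(f(2) + f(19)) = ½(0.125000 + 0.000145794) = 0.0625729.
Running total after boundary: 0.186188.
Correction k=1: B_{2}/2! · (f^{(1)}(19) − f^{(1)}(2)) = 1/12 · (-2.30201e-05 − (-0.187500)) = 0.0156231.
Running total after k=1: 0.201811.
Correction k=2: B_{4}/4! · (f^{(3)}(19) − f^{(3)}(2)) = −1/720 · (-1.27535e-06 − (-0.937500)) = -0.00130208.
Running total after k=2: 0.200509.
Correction k=3: B_{6}/6! · (f^{(5)}(19) − f^{(5)}(2)) = 1/30240 · (-1.48379e-07 − (-9.84375)) = 0.000325521.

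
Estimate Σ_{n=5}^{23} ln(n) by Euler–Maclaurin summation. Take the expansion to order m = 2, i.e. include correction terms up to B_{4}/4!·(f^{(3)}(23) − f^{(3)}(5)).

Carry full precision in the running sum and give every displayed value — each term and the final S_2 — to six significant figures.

S_2 ≈ 48.4286

∫_5^23 ln(x) dx evaluates to 46.0692.
½[f(5) + f(23)] = ½[1.60944 + 3.13549] = 2.37247.
Running total after boundary: 48.4416.
Order-1 term: 1/12 · (0.0434783 − 0.200000) = -0.0130435.
Partial sum through k=1: 48.4286.
Order-2 term: −1/720 · (0.000164379 − 0.0160000) = 2.19939e-05.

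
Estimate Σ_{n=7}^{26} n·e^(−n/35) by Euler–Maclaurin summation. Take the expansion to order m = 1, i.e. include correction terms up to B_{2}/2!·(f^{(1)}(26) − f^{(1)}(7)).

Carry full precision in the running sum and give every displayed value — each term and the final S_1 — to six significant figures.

S_1 ≈ 196.808

Integral: ∫_7^26 x·e^(−x/35) dx = 187.802.
½[f(7) + f(26)] = ½[5.73112 + 12.3696] = 9.05034.
Running total after boundary: 196.853.
Correction k=1: B_{2}/2! · (f^{(1)}(26) − f^{(1)}(7)) = 1/12 · (0.122336 − 0.654985) = -0.0443873.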